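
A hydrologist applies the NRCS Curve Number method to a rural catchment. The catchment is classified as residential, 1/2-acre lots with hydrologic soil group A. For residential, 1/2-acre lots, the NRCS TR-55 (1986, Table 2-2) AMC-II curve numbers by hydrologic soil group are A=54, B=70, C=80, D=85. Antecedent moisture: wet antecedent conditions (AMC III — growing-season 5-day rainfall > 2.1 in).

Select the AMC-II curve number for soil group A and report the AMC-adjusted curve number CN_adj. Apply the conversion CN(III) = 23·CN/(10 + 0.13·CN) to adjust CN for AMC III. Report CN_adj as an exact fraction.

CN_adj = 2700/37 ≈ 72.973

NRCS table: residential, 1/2-acre lots, soil group A → CN(II) = 54
CN(III) from CN(II)=54: (23·54)/(10 + 0.13·54) = 2700/37 ≈ 72.973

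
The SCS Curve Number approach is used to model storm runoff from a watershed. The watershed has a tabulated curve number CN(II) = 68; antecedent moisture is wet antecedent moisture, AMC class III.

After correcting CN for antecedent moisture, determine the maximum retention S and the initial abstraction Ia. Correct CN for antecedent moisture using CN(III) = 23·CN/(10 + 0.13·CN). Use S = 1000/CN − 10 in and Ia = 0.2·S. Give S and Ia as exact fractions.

S = 800/391 in ≈ 2.046 in; Ia = 160/391 in ≈ 0.409 in

Adjust CN=68 to AMC III: 23·68/(10 + 0.13·68) → 1564 ÷ (471/25) = 39100/471 ≈ 83.015
Max retention: S = 1000/(39100/471) − 10 = 800/391 in (≈ 2.046 in)
Initial abstraction Ia = S/5 = (800/391)/5 = 160/391 ≈ 0.409 in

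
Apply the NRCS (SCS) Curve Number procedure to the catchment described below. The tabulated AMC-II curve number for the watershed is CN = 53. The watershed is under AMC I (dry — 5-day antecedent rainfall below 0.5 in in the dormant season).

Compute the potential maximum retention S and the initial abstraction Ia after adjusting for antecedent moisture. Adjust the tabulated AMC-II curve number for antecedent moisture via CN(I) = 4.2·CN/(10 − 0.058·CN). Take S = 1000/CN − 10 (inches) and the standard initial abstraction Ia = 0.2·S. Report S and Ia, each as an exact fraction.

CN(I) from CN(II)=53: (4.2·53)/(10 − 0.058·53) = 111300/3463 ≈ 32.140
S = 1000/(111300/3463) − 10 = 23500/1113 in ≈ 21.114 in
Ia = 0.2S: 0.2·21.114 = 4.223 in (exactly 4700/1113)

S = 23500/1113 in ≈ 21.114 in; Ia = 4700/1113 in ≈ 4.223 in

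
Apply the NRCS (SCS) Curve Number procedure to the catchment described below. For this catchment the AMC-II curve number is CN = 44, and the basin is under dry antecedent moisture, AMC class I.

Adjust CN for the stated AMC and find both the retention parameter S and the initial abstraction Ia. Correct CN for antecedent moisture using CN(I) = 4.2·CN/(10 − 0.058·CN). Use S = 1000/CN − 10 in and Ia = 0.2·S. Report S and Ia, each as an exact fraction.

S = 1000/33 in ≈ 30.303 in; Ia = 200/33 in ≈ 6.061 in

Dry (AMC I): CN(I) = 4.2·44/(10 − 0.058·44) = (924/5)/(931/125) = 3300/133 ≈ 24.812
S = 1000/(3300/133) − 10 = 1000/33 in ≈ 30.303 in
Initial abstraction Ia = S/5 = (1000/33)/5 = 200/33 ≈ 6.061 in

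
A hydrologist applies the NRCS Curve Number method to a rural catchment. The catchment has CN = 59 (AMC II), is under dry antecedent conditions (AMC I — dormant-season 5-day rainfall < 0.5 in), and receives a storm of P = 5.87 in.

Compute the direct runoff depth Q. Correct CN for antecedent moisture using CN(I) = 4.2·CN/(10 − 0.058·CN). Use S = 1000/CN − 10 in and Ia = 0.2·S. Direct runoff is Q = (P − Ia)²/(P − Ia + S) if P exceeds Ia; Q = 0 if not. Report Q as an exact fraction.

Q = 100674847849/293307602700 in ≈ 0.343 in

Adjust CN=59 to AMC I: 4.2·59/(10 − 0.058·59) → (1239/5) ÷ (3289/500) = 123900/3289 ≈ 37.671
Retention S: 1000/CN − 10 with CN=37.671 → S = 20500/1239 ≈ 16.546 in
Ia = 0.2·(20500/1239) = 4100/1239 in ≈ 3.309 in
Excess rainfall: 5.870 − 3.309 = 2.561 in; P > Ia so Q > 0
Q = (317293/123900)²/((317293/123900) + 20500/1239) = (100674847849/15351210000)/(2367293/123900) = 100674847849/293307602700 in ≈ 0.343 in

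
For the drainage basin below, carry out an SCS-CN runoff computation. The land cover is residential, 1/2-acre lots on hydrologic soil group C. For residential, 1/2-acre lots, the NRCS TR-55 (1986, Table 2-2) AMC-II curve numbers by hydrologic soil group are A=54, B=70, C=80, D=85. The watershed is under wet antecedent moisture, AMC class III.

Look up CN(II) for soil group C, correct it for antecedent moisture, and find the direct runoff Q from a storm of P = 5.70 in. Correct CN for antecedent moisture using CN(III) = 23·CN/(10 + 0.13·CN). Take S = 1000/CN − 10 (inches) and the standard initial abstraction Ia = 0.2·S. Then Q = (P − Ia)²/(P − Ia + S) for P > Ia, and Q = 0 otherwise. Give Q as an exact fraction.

Q = 1590121/347530 in ≈ 4.575 in

NRCS table: residential, 1/2-acre lots, soil group C → CN(II) = 80
Wet (AMC III): CN(III) = 23·80/(10 + 0.13·80) = 1840/(102/5) = 4600/51 ≈ 90.196
Max retention: S = 1000/(4600/51) − 10 = 25/23 in (≈ 1.087 in)
Ia = 0.2·(25/23) = 5/23 in ≈ 0.217 in
Excess rainfall: 5.700 − 0.217 = 5.483 in; P > Ia so Q > 0
Q: (1261/230)² ÷ (1511/230) = 1590121/347530 in (≈ 4.575 in)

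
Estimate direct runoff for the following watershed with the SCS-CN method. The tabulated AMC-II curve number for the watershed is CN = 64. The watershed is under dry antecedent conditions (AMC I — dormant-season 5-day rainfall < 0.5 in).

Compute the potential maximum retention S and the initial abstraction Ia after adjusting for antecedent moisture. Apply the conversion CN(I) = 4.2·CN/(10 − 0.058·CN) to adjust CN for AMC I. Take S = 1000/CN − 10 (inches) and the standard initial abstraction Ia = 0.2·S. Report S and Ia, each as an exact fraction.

S = 375/28 in ≈ 13.393 in; Ia = 75/28 in ≈ 2.679 in

Adjust CN=64 to AMC I: 4.2·64/(10 − 0.058·64) → (1344/5) ÷ (786/125) = 5600/131 ≈ 42.748
Max retention: S = 1000/(5600/131) − 10 = 375/28 in (≈ 13.393 in)
Ia = 0.2·(375/28) = 75/28 in ≈ 2.679 in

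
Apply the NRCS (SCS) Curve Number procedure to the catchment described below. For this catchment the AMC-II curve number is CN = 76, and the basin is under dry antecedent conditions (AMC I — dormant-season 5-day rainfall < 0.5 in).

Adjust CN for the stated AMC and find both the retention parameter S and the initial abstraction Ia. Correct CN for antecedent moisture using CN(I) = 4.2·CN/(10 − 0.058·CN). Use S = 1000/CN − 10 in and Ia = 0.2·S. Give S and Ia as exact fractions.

CN(I) from CN(II)=76: (4.2·76)/(10 − 0.058·76) = 13300/233 ≈ 57.082
S = 1000/(13300/233) − 10 = 1000/133 in ≈ 7.519 in
Ia = 0.2S: 0.2·7.519 = 1.504 in (exactly 200/133)

S = 1000/133 in ≈ 7.519 in; Ia = 200/133 in ≈ 1.504 in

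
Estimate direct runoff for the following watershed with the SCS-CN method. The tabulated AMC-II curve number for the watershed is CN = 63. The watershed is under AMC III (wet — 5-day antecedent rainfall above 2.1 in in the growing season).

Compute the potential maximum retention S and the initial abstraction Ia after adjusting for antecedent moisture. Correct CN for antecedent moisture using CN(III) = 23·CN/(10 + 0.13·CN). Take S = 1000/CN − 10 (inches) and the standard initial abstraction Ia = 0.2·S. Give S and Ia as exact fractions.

S = 3700/1449 in ≈ 2.553 in; Ia = 740/1449 in ≈ 0.511 in

Wet (AMC III): CN(III) = 23·63/(10 + 0.13·63) = 1449/(1819/100) = 144900/1819 ≈ 79.659
Max retention: S = 1000/(144900/1819) − 10 = 3700/1449 in (≈ 2.553 in)
Ia = 0.2S: 0.2·2.553 = 0.511 in (exactly 740/1449)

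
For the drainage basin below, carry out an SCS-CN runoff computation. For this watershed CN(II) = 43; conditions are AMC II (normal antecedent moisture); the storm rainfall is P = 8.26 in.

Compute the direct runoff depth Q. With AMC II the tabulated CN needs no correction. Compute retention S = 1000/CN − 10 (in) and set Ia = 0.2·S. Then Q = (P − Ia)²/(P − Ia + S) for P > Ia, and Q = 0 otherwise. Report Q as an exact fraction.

AMC II — tabulated CN = 43 applies directly.
Max retention: S = 1000/43 − 10 = 570/43 in (≈ 13.256 in)
Ia = 0.2·(570/43) = 114/43 in ≈ 2.651 in
P − Ia = 8.260 − 2.651 = 12059/2150 ≈ 5.609 in (> 0, runoff occurs)
Q: (12059/2150)² ÷ (40559/2150) = 145419481/87201850 in (≈ 1.668 in)

Q = 145419481/87201850 in ≈ 1.668 in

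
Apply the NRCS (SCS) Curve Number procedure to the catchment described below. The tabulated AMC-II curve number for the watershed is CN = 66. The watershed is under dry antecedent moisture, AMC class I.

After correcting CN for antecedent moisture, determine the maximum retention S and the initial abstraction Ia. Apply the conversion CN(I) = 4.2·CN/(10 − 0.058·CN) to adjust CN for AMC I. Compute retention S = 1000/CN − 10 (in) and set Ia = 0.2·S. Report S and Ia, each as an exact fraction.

S = 8500/693 in ≈ 12.266 in; Ia = 1700/693 in ≈ 2.453 in

Dry (AMC I): CN(I) = 4.2·66/(10 − 0.058·66) = (1386/5)/(1543/250) = 69300/1543 ≈ 44.913
Max retention: S = 1000/(69300/1543) − 10 = 8500/693 in (≈ 12.266 in)
Ia = 0.2·(8500/693) = 1700/693 in ≈ 2.453 in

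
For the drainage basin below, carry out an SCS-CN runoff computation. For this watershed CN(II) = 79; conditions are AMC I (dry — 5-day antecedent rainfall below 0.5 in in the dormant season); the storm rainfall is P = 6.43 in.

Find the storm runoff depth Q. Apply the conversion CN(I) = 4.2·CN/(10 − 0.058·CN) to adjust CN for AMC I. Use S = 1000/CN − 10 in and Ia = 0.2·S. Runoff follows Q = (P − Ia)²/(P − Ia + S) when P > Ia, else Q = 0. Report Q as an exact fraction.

CN(I) from CN(II)=79: (4.2·79)/(10 − 0.058·79) = 7900/129 ≈ 61.240
Max retention: S = 1000/(7900/129) − 10 = 500/79 in (≈ 6.329 in)
Initial abstraction Ia = S/5 = (500/79)/5 = 100/79 ≈ 1.266 in
P − Ia = 6.430 − 1.266 = 40797/7900 ≈ 5.164 in (> 0, runoff occurs)
Runoff Q = (P−Ia)²/(P−Ia+S) = (5.164)²/(5.164+6.329) = 1664395209/717296300 ≈ 2.320 in

Q = 1664395209/717296300 in ≈ 2.320 in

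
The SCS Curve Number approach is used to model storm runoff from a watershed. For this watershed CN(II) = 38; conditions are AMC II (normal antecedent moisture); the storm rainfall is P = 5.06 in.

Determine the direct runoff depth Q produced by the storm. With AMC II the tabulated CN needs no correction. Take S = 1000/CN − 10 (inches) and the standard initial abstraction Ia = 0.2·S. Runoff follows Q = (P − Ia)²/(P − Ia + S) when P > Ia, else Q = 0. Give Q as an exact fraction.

Q = 2913849/16346650 in ≈ 0.178 in

Average conditions: CN = 38 (no AMC adjustment).
S = 1000/38 − 10 = 310/19 in ≈ 16.316 in
Initial abstraction Ia = S/5 = (310/19)/5 = 62/19 ≈ 3.263 in
Since P=5.060 > Ia=3.263: effective rainfall P−Ia = 1707/950 in
Runoff Q = (P−Ia)²/(P−Ia+S) = (1.797)²/(1.797+16.316) = 2913849/16346650 ≈ 0.178 in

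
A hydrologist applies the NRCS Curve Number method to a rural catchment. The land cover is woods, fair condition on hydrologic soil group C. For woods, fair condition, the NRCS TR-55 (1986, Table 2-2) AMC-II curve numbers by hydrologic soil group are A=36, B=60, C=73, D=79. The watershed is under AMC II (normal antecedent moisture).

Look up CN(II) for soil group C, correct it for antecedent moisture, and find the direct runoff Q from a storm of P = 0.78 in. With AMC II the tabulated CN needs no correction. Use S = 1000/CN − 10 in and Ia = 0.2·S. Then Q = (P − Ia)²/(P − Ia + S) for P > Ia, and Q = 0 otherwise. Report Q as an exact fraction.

NRCS table: woods, fair condition, soil group C → CN(II) = 73
Average conditions: CN = 73 (no AMC adjustment).
Retention S: 1000/CN − 10 with CN=73.000 → S = 270/73 ≈ 3.699 in
Ia = 0.2S: 0.2·3.699 = 0.740 in (exactly 54/73)
Excess rainfall: 0.780 − 0.740 = 0.040 in; P > Ia so Q > 0
Q = (147/3650)²/((147/3650) + 270/73) = (21609/13322500)/(13647/3650) = 7203/16603850 in ≈ 0.000 in

Q = 7203/16603850 in ≈ 0.000 in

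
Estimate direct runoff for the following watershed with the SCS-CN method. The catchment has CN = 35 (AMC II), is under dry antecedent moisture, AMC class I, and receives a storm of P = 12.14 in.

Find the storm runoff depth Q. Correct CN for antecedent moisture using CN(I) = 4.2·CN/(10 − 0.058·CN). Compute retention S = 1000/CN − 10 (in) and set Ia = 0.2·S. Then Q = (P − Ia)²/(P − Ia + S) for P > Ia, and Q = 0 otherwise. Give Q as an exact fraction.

Q = 587044441/2566833150 in ≈ 0.229 in

Dry (AMC I): CN(I) = 4.2·35/(10 − 0.058·35) = 147/(797/100) = 14700/797 ≈ 18.444
S = 1000/(14700/797) − 10 = 6500/147 in ≈ 44.218 in
Initial abstraction Ia = S/5 = (6500/147)/5 = 1300/147 ≈ 8.844 in
Excess rainfall: 12.140 − 8.844 = 3.296 in; P > Ia so Q > 0
Q = (24229/7350)²/((24229/7350) + 6500/147) = (587044441/54022500)/(349229/7350) = 587044441/2566833150 in ≈ 0.229 in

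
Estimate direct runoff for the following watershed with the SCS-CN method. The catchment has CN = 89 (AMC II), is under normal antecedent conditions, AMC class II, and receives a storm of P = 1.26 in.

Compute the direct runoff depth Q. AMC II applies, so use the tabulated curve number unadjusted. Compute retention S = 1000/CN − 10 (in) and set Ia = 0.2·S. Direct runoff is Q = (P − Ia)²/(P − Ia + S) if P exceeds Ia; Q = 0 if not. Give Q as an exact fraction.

Average conditions: CN = 89 (no AMC adjustment).
S = 1000/89 − 10 = 110/89 in ≈ 1.236 in
Ia = 0.2S: 0.2·1.236 = 0.247 in (exactly 22/89)
Since P=1.260 > Ia=0.247: effective rainfall P−Ia = 4507/4450 in
Runoff Q = (P−Ia)²/(P−Ia+S) = (1.013)²/(1.013+1.236) = 20313049/44531150 ≈ 0.456 in

Q = 20313049/44531150 in ≈ 0.456 in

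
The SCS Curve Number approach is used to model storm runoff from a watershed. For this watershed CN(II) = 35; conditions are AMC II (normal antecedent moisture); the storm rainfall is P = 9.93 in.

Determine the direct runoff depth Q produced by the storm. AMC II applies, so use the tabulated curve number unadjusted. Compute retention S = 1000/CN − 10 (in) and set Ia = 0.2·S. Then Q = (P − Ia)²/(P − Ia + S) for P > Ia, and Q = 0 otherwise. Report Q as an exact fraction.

Q = 18931201/12145700 in ≈ 1.559 in

Average conditions: CN = 35 (no AMC adjustment).
S = 1000/35 − 10 = 130/7 in ≈ 18.571 in
Initial abstraction Ia = S/5 = (130/7)/5 = 26/7 ≈ 3.714 in
P − Ia = 9.930 − 3.714 = 4351/700 ≈ 6.216 in (> 0, runoff occurs)
Q = (4351/700)²/((4351/700) + 130/7) = (18931201/490000)/(17351/700) = 18931201/12145700 in ≈ 1.559 in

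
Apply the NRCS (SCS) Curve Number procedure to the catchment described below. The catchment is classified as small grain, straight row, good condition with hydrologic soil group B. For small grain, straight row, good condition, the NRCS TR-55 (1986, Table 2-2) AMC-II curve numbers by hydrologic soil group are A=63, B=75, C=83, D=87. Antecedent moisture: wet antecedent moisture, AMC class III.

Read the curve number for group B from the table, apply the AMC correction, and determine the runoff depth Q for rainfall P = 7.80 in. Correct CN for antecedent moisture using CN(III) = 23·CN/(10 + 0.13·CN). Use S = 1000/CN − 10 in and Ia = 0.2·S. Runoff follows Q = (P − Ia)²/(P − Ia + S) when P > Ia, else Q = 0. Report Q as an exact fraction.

NRCS table: small grain, straight row, good condition, soil group B → CN(II) = 75
CN(III) from CN(II)=75: (23·75)/(10 + 0.13·75) = 6900/79 ≈ 87.342
Max retention: S = 1000/(6900/79) − 10 = 100/69 in (≈ 1.449 in)
Ia = 0.2S: 0.2·1.449 = 0.290 in (exactly 20/69)
P − Ia = 7.800 − 0.290 = 2591/345 ≈ 7.510 in (> 0, runoff occurs)
Q = (2591/345)²/((2591/345) + 100/69) = (6713281/119025)/(3091/345) = 6713281/1066395 in ≈ 6.295 in

Q = 6713281/1066395 in ≈ 6.295 in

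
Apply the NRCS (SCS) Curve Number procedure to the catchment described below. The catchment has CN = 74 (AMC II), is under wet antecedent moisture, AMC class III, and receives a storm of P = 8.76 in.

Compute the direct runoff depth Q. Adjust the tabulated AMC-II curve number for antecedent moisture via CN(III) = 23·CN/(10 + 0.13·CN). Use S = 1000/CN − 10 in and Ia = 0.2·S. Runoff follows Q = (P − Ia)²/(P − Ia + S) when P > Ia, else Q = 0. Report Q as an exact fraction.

Q = 32352857161/4518150475 in ≈ 7.161 in

Wet (AMC III): CN(III) = 23·74/(10 + 0.13·74) = 1702/(981/50) = 85100/981 ≈ 86.748
Retention S: 1000/CN − 10 with CN=86.748 → S = 1300/851 ≈ 1.528 in
Initial abstraction Ia = S/5 = (1300/851)/5 = 260/851 ≈ 0.306 in
P − Ia = 8.760 − 0.306 = 179869/21275 ≈ 8.454 in (> 0, runoff occurs)
Runoff Q = (P−Ia)²/(P−Ia+S) = (8.454)²/(8.454+1.528) = 32352857161/4518150475 ≈ 7.161 in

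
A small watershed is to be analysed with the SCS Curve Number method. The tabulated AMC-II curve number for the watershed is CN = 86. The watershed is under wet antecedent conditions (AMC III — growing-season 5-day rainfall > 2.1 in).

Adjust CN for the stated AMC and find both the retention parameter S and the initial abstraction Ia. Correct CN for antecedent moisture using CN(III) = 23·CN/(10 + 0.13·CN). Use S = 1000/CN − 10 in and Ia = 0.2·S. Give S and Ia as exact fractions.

Adjust CN=86 to AMC III: 23·86/(10 + 0.13·86) → 1978 ÷ (1059/50) = 98900/1059 ≈ 93.390
Retention S: 1000/CN − 10 with CN=93.390 → S = 700/989 ≈ 0.708 in
Ia = 0.2·(700/989) = 140/989 in ≈ 0.142 in

S = 700/989 in ≈ 0.708 in; Ia = 140/989 in ≈ 0.142 in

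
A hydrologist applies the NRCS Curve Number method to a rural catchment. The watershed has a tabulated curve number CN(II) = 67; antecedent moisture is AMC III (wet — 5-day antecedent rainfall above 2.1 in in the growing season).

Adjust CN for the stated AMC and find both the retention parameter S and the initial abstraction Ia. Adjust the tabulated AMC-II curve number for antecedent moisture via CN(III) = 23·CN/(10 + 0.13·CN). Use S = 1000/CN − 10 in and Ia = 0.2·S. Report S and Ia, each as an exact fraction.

Wet (AMC III): CN(III) = 23·67/(10 + 0.13·67) = 1541/(1871/100) = 154100/1871 ≈ 82.362
Max retention: S = 1000/(154100/1871) − 10 = 3300/1541 in (≈ 2.141 in)
Ia = 0.2S: 0.2·2.141 = 0.428 in (exactly 660/1541)

S = 3300/1541 in ≈ 2.141 in; Ia = 660/1541 in ≈ 0.428 in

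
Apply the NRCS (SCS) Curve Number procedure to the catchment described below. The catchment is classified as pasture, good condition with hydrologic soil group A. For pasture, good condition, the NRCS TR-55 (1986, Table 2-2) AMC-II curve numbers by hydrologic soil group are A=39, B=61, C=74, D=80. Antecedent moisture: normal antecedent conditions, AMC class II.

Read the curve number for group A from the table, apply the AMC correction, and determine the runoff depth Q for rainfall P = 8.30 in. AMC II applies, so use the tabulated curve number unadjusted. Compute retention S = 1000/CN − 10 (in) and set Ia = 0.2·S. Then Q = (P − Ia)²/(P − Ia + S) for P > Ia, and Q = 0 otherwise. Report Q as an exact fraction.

NRCS table: pasture, good condition, soil group A → CN(II) = 39
CN(II) = 39; AMC II needs no correction.
Max retention: S = 1000/39 − 10 = 610/39 in (≈ 15.641 in)
Ia = 0.2·(610/39) = 122/39 in ≈ 3.128 in
Excess rainfall: 8.300 − 3.128 = 5.172 in; P > Ia so Q > 0
Q: (2017/390)² ÷ (8117/390) = 4068289/3165630 in (≈ 1.285 in)

Q = 4068289/3165630 in ≈ 1.285 in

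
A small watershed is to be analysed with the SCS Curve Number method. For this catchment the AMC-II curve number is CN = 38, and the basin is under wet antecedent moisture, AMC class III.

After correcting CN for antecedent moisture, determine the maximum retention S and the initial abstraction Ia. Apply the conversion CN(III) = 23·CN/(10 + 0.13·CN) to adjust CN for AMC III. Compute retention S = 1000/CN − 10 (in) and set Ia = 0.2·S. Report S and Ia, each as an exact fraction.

S = 3100/437 in ≈ 7.094 in; Ia = 620/437 in ≈ 1.419 in

Adjust CN=38 to AMC III: 23·38/(10 + 0.13·38) → 874 ÷ (747/50) = 43700/747 ≈ 58.501
Retention S: 1000/CN − 10 with CN=58.501 → S = 3100/437 ≈ 7.094 in
Initial abstraction Ia = S/5 = (3100/437)/5 = 620/437 ≈ 1.419 in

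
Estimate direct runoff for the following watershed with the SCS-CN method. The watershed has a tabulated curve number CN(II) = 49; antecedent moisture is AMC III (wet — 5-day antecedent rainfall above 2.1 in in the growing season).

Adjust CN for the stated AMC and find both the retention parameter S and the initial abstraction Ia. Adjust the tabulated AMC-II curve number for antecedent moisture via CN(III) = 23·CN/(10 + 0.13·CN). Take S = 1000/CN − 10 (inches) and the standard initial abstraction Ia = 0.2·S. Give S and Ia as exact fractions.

S = 5100/1127 in ≈ 4.525 in; Ia = 1020/1127 in ≈ 0.905 in

Adjust CN=49 to AMC III: 23·49/(10 + 0.13·49) → 1127 ÷ (1637/100) = 112700/1637 ≈ 68.845
S = 1000/(112700/1637) − 10 = 5100/1127 in ≈ 4.525 in
Ia = 0.2S: 0.2·4.525 = 0.905 in (exactly 1020/1127)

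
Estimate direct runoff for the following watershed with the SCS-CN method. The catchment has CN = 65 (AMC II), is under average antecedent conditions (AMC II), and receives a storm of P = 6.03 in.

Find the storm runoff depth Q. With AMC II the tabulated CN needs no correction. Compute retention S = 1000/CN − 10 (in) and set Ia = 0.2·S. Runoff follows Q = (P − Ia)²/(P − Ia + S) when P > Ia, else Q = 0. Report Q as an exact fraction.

Q = 41460721/17470700 in ≈ 2.373 in

AMC II — tabulated CN = 65 applies directly.
Retention S: 1000/CN − 10 with CN=65.000 → S = 70/13 ≈ 5.385 in
Ia = 0.2S: 0.2·5.385 = 1.077 in (exactly 14/13)
P − Ia = 6.030 − 1.077 = 6439/1300 ≈ 4.953 in (> 0, runoff occurs)
Q: (6439/1300)² ÷ (13439/1300) = 41460721/17470700 in (≈ 2.373 in)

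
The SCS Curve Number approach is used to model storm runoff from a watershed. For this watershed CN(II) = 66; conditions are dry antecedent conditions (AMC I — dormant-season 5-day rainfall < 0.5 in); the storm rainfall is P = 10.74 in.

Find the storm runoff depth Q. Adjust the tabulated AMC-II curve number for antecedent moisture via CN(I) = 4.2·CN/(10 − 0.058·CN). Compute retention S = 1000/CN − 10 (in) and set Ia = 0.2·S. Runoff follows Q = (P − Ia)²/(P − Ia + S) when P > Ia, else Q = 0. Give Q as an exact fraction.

CN(I) from CN(II)=66: (4.2·66)/(10 − 0.058·66) = 69300/1543 ≈ 44.913
Retention S: 1000/CN − 10 with CN=44.913 → S = 8500/693 ≈ 12.266 in
Initial abstraction Ia = S/5 = (8500/693)/5 = 1700/693 ≈ 2.453 in
P − Ia = 10.740 − 2.453 = 287141/34650 ≈ 8.287 in (> 0, runoff occurs)
Q: (287141/34650)² ÷ (712141/34650) = 82449953881/24675685650 in (≈ 3.341 in)

Q = 82449953881/24675685650 in ≈ 3.341 in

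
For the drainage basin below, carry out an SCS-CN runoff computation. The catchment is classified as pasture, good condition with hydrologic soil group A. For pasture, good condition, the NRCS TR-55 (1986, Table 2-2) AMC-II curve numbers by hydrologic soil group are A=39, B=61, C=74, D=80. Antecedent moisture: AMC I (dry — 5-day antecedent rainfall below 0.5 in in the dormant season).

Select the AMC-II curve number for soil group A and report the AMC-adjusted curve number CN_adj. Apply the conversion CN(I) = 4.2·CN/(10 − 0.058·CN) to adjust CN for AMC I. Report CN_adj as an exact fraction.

NRCS table: pasture, good condition, soil group A → CN(II) = 39
CN(I) from CN(II)=39: (4.2·39)/(10 − 0.058·39) = 81900/3869 ≈ 21.168

CN_adj = 81900/3869 ≈ 21.168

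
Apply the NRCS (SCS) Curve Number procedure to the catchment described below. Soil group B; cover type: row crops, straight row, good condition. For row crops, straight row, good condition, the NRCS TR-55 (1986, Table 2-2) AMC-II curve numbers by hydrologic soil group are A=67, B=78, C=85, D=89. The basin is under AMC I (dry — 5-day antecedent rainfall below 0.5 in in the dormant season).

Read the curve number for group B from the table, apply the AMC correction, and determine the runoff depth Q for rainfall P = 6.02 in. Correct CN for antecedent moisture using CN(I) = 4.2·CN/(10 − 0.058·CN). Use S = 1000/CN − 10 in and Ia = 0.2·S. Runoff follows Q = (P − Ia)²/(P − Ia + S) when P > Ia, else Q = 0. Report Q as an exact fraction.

NRCS table: row crops, straight row, good condition, soil group B → CN(II) = 78
Adjust CN=78 to AMC I: 4.2·78/(10 − 0.058·78) → (1638/5) ÷ (1369/250) = 81900/1369 ≈ 59.825
S = 1000/(81900/1369) − 10 = 5500/819 in ≈ 6.716 in
Ia = 0.2S: 0.2·6.716 = 1.343 in (exactly 1100/819)
P − Ia = 6.020 − 1.343 = 191519/40950 ≈ 4.677 in (> 0, runoff occurs)
Q: (191519/40950)² ÷ (466519/40950) = 36679527361/19103953050 in (≈ 1.920 in)

Q = 36679527361/19103953050 in ≈ 1.920 in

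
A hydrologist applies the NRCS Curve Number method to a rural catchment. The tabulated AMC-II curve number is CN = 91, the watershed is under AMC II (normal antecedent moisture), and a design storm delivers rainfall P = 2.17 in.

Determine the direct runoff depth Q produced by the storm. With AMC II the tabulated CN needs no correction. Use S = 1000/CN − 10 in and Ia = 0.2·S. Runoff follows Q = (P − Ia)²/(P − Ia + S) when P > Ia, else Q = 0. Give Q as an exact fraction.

Average conditions: CN = 91 (no AMC adjustment).
Max retention: S = 1000/91 − 10 = 90/91 in (≈ 0.989 in)
Initial abstraction Ia = S/5 = (90/91)/5 = 18/91 ≈ 0.198 in
Since P=2.170 > Ia=0.198: effective rainfall P−Ia = 17947/9100 in
Q: (17947/9100)² ÷ (26947/9100) = 322094809/245217700 in (≈ 1.314 in)

Q = 322094809/245217700 in ≈ 1.314 in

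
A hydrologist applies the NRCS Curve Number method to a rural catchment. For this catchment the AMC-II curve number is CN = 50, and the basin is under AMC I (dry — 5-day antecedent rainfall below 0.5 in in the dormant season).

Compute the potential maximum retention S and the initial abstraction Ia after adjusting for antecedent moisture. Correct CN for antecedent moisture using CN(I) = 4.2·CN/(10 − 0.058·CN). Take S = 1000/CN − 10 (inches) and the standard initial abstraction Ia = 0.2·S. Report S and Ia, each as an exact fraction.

S = 500/21 in ≈ 23.810 in; Ia = 100/21 in ≈ 4.762 in

Adjust CN=50 to AMC I: 4.2·50/(10 − 0.058·50) → 210 ÷ (71/10) = 2100/71 ≈ 29.577
Max retention: S = 1000/(2100/71) − 10 = 500/21 in (≈ 23.810 in)
Initial abstraction Ia = S/5 = (500/21)/5 = 100/21 ≈ 4.762 in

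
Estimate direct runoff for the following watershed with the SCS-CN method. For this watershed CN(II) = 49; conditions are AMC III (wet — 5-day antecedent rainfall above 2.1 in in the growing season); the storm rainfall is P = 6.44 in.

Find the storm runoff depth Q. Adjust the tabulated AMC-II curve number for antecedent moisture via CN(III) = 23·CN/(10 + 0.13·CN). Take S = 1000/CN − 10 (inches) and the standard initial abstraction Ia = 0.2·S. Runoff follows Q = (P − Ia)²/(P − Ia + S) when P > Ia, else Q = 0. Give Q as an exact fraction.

Q = 24319466809/7986119225 in ≈ 3.045 in

Wet (AMC III): CN(III) = 23·49/(10 + 0.13·49) = 1127/(1637/100) = 112700/1637 ≈ 68.845
Retention S: 1000/CN − 10 with CN=68.845 → S = 5100/1127 ≈ 4.525 in
Ia = 0.2S: 0.2·4.525 = 0.905 in (exactly 1020/1127)
Excess rainfall: 6.440 − 0.905 = 5.535 in; P > Ia so Q > 0
Q = (155947/28175)²/((155947/28175) + 5100/1127) = (24319466809/793830625)/(283447/28175) = 24319466809/7986119225 in ≈ 3.045 in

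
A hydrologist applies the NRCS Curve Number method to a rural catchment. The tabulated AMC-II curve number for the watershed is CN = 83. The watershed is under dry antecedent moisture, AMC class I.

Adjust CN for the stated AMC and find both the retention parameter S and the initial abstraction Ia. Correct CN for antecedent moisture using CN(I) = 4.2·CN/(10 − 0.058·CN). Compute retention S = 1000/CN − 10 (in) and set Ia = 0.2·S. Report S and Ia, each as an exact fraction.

Dry (AMC I): CN(I) = 4.2·83/(10 − 0.058·83) = (1743/5)/(2593/500) = 174300/2593 ≈ 67.219
S = 1000/(174300/2593) − 10 = 8500/1743 in ≈ 4.877 in
Initial abstraction Ia = S/5 = (8500/1743)/5 = 1700/1743 ≈ 0.975 in

S = 8500/1743 in ≈ 4.877 in; Ia = 1700/1743 in ≈ 0.975 in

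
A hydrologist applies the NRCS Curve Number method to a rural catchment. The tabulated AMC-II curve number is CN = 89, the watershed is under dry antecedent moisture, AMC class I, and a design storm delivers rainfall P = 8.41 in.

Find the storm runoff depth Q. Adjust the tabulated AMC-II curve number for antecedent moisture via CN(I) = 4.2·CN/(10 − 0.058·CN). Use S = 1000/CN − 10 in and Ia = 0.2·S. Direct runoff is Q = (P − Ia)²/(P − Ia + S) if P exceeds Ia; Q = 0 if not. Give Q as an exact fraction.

Q = 2136944025241/376010840100 in ≈ 5.683 in

Adjust CN=89 to AMC I: 4.2·89/(10 − 0.058·89) → (1869/5) ÷ (2419/500) = 186900/2419 ≈ 77.263
Max retention: S = 1000/(186900/2419) − 10 = 5500/1869 in (≈ 2.943 in)
Initial abstraction Ia = S/5 = (5500/1869)/5 = 1100/1869 ≈ 0.589 in
P − Ia = 8.410 − 0.589 = 1461829/186900 ≈ 7.821 in (> 0, runoff occurs)
Q = (1461829/186900)²/((1461829/186900) + 5500/1869) = (2136944025241/34931610000)/(2011829/186900) = 2136944025241/376010840100 in ≈ 5.683 in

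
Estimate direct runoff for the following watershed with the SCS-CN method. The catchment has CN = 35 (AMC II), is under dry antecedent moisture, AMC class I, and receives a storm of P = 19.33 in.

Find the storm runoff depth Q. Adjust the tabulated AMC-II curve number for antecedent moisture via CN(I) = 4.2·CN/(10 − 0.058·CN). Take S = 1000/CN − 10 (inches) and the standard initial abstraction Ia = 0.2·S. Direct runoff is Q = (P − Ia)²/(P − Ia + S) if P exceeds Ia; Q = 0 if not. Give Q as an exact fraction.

Q = 23762530801/11821019700 in ≈ 2.010 in

Dry (AMC I): CN(I) = 4.2·35/(10 − 0.058·35) = 147/(797/100) = 14700/797 ≈ 18.444
Retention S: 1000/CN − 10 with CN=18.444 → S = 6500/147 ≈ 44.218 in
Ia = 0.2S: 0.2·44.218 = 8.844 in (exactly 1300/147)
Excess rainfall: 19.330 − 8.844 = 10.486 in; P > Ia so Q > 0
Q = (154151/14700)²/((154151/14700) + 6500/147) = (23762530801/216090000)/(804151/14700) = 23762530801/11821019700 in ≈ 2.010 in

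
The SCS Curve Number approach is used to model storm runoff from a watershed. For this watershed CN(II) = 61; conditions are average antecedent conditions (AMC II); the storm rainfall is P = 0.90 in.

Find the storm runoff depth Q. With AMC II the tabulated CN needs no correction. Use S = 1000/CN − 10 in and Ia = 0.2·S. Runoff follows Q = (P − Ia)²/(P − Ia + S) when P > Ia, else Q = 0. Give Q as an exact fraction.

CN(II) = 61; AMC II needs no correction.
Max retention: S = 1000/61 − 10 = 390/61 in (≈ 6.393 in)
Initial abstraction Ia = S/5 = (390/61)/5 = 78/61 ≈ 1.279 in
P = 0.900 ≤ Ia = 1.279 in: entire storm abstracted, Q = 0.

Q = 0 in ≈ 0.000 in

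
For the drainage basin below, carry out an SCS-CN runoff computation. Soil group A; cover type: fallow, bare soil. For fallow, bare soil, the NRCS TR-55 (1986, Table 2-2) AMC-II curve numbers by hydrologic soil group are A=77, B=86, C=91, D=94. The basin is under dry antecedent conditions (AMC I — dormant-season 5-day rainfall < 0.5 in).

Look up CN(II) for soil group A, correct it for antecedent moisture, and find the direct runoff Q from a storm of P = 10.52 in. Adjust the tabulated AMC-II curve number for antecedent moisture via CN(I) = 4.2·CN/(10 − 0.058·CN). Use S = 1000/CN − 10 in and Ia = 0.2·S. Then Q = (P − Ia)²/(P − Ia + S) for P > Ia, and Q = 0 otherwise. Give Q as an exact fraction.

NRCS table: fallow, bare soil, soil group A → CN(II) = 77
Adjust CN=77 to AMC I: 4.2·77/(10 − 0.058·77) → (1617/5) ÷ (2767/500) = 161700/2767 ≈ 58.439
Max retention: S = 1000/(161700/2767) − 10 = 11500/1617 in (≈ 7.112 in)
Ia = 0.2S: 0.2·7.112 = 1.422 in (exactly 2300/1617)
Excess rainfall: 10.520 − 1.422 = 9.098 in; P > Ia so Q > 0
Q = (367771/40425)²/((367771/40425) + 11500/1617) = (135255508441/1634180625)/(655271/40425) = 135255508441/26489330175 in ≈ 5.106 in

Q = 135255508441/26489330175 in ≈ 5.106 in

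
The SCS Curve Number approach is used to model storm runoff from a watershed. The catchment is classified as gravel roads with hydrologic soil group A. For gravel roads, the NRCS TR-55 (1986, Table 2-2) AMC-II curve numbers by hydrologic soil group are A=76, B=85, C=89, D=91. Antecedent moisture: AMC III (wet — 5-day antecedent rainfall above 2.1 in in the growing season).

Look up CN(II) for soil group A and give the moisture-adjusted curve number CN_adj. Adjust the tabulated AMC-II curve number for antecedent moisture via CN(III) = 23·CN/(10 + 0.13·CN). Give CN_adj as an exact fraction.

NRCS table: gravel roads, soil group A → CN(II) = 76
Wet (AMC III): CN(III) = 23·76/(10 + 0.13·76) = 1748/(497/25) = 43700/497 ≈ 87.928

CN_adj = 43700/497 ≈ 87.928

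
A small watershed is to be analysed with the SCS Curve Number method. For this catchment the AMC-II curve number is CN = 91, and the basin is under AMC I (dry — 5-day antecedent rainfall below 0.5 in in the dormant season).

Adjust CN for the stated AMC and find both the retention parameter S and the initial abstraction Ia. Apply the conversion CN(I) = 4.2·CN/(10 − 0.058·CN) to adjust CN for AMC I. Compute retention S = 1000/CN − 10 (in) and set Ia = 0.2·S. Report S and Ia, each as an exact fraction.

Adjust CN=91 to AMC I: 4.2·91/(10 − 0.058·91) → (1911/5) ÷ (2361/500) = 63700/787 ≈ 80.940
Max retention: S = 1000/(63700/787) − 10 = 1500/637 in (≈ 2.355 in)
Ia = 0.2S: 0.2·2.355 = 0.471 in (exactly 300/637)

S = 1500/637 in ≈ 2.355 in; Ia = 300/637 in ≈ 0.471 in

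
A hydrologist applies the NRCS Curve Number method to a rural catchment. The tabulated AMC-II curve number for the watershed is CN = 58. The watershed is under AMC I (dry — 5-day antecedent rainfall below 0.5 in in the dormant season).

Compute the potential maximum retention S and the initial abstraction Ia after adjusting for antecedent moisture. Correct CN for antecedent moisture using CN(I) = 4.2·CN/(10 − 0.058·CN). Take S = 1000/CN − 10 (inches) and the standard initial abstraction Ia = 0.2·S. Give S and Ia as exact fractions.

S = 500/29 in ≈ 17.241 in; Ia = 100/29 in ≈ 3.448 in

CN(I) from CN(II)=58: (4.2·58)/(10 − 0.058·58) = 2900/79 ≈ 36.709
Retention S: 1000/CN − 10 with CN=36.709 → S = 500/29 ≈ 17.241 in
Ia = 0.2S: 0.2·17.241 = 3.448 in (exactly 100/29)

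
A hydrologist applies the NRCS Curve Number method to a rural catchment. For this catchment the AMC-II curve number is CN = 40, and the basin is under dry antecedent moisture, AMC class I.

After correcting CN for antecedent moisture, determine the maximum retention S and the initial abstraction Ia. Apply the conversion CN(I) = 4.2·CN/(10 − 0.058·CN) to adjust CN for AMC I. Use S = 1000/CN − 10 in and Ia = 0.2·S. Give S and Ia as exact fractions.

S = 250/7 in ≈ 35.714 in; Ia = 50/7 in ≈ 7.143 in

Adjust CN=40 to AMC I: 4.2·40/(10 − 0.058·40) → 168 ÷ (192/25) = 175/8 ≈ 21.875
Retention S: 1000/CN − 10 with CN=21.875 → S = 250/7 ≈ 35.714 in
Ia = 0.2S: 0.2·35.714 = 7.143 in (exactly 50/7)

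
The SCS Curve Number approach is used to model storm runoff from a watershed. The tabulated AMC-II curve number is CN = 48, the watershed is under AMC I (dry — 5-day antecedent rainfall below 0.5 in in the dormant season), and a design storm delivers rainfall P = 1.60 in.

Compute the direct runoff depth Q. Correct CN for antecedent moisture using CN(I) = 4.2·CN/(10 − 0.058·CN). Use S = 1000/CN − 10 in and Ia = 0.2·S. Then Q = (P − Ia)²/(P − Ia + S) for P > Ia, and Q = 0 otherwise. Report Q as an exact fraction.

Adjust CN=48 to AMC I: 4.2·48/(10 − 0.058·48) → (1008/5) ÷ (902/125) = 12600/451 ≈ 27.938
S = 1000/(12600/451) − 10 = 1625/63 in ≈ 25.794 in
Initial abstraction Ia = S/5 = (1625/63)/5 = 325/63 ≈ 5.159 in
P = 1.600 ≤ Ia = 5.159 in: entire storm abstracted, Q = 0.

Q = 0 in ≈ 0.000 in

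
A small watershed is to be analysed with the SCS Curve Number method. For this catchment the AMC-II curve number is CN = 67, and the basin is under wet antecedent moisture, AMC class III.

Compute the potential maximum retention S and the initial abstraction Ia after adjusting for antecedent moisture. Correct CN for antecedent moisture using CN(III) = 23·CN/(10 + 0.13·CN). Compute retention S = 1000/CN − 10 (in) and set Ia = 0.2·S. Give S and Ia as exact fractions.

Wet (AMC III): CN(III) = 23·67/(10 + 0.13·67) = 1541/(1871/100) = 154100/1871 ≈ 82.362
S = 1000/(154100/1871) − 10 = 3300/1541 in ≈ 2.141 in
Ia = 0.2S: 0.2·2.141 = 0.428 in (exactly 660/1541)

S = 3300/1541 in ≈ 2.141 in; Ia = 660/1541 in ≈ 0.428 in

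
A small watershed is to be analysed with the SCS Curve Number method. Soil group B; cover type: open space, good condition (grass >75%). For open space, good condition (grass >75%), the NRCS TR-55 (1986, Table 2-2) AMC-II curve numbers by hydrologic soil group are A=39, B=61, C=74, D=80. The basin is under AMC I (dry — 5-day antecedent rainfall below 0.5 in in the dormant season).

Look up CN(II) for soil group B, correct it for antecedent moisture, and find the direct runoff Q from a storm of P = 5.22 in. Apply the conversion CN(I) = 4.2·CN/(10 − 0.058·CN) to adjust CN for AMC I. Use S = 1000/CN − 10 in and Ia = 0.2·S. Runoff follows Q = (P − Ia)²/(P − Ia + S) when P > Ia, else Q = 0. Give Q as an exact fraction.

Q = 2157323809/7930393450 in ≈ 0.272 in

NRCS table: open space, good condition (grass >75%), soil group B → CN(II) = 61
CN(I) from CN(II)=61: (4.2·61)/(10 − 0.058·61) = 42700/1077 ≈ 39.647
Retention S: 1000/CN − 10 with CN=39.647 → S = 6500/427 ≈ 15.222 in
Initial abstraction Ia = S/5 = (6500/427)/5 = 1300/427 ≈ 3.044 in
P − Ia = 5.220 − 3.044 = 46447/21350 ≈ 2.176 in (> 0, runoff occurs)
Q = (46447/21350)²/((46447/21350) + 6500/427) = (2157323809/455822500)/(371447/21350) = 2157323809/7930393450 in ≈ 0.272 in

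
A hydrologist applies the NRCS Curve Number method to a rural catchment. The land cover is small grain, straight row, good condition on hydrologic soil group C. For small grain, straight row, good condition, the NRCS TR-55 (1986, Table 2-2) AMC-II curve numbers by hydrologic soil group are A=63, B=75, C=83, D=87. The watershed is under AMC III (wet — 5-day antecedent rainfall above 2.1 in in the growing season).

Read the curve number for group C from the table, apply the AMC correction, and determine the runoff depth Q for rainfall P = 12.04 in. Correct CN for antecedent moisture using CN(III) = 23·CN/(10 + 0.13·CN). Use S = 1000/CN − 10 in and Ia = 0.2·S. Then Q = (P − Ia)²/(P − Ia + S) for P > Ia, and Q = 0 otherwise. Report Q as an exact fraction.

Q = 320479399881/29045864525 in ≈ 11.034 in

NRCS table: small grain, straight row, good condition, soil group C → CN(II) = 83
CN(III) from CN(II)=83: (23·83)/(10 + 0.13·83) = 190900/2079 ≈ 91.823
Retention S: 1000/CN − 10 with CN=91.823 → S = 1700/1909 ≈ 0.891 in
Initial abstraction Ia = S/5 = (1700/1909)/5 = 340/1909 ≈ 0.178 in
Since P=12.040 > Ia=0.178: effective rainfall P−Ia = 566109/47725 in
Runoff Q = (P−Ia)²/(P−Ia+S) = (11.862)²/(11.862+0.891) = 320479399881/29045864525 ≈ 11.034 in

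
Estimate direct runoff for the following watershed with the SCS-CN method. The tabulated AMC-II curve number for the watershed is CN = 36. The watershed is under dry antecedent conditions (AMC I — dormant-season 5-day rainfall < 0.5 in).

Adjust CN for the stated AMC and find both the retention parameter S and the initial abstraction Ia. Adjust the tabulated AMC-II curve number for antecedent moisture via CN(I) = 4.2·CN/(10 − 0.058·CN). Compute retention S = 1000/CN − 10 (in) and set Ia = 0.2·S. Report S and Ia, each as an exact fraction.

Dry (AMC I): CN(I) = 4.2·36/(10 − 0.058·36) = (756/5)/(989/125) = 18900/989 ≈ 19.110
S = 1000/(18900/989) − 10 = 8000/189 in ≈ 42.328 in
Ia = 0.2·(8000/189) = 1600/189 in ≈ 8.466 in

S = 8000/189 in ≈ 42.328 in; Ia = 1600/189 in ≈ 8.466 in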